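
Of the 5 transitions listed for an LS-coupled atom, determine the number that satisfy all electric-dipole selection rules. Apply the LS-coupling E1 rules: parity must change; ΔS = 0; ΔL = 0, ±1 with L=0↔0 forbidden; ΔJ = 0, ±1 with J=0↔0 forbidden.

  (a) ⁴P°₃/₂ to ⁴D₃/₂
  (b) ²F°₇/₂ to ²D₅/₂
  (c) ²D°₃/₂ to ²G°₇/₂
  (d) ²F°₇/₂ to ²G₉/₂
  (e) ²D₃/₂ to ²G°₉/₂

3

(a) allowed
(b) allowed
(c) forbidden (parity, ΔL, ΔJ fail)
(d) allowed
(e) forbidden (ΔL, ΔJ fail)
Total allowed: 3 of 5.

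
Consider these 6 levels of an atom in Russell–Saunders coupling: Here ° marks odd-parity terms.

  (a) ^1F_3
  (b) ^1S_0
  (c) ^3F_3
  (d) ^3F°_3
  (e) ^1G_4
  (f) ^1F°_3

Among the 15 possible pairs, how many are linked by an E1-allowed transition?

(a)–(b): forbidden (parity, ΔL, ΔJ).
(a)–(c): forbidden (parity, ΔS).
(a)–(d): forbidden (ΔS).
(a)–(e): forbidden (parity).
(a)–(f): allowed.
(b)–(c): forbidden (parity, ΔS, ΔL, ΔJ).
(b)–(d): forbidden (ΔS, ΔL, ΔJ).
(b)–(e): forbidden (parity, ΔL, ΔJ).
(b)–(f): forbidden (ΔL, ΔJ).
(c)–(d): allowed.
(c)–(e): forbidden (parity, ΔS).
(c)–(f): forbidden (ΔS).
(d)–(e): forbidden (ΔS).
(d)–(f): forbidden (parity, ΔS).
(e)–(f): allowed.
Allowed pairs: 3 of 15.

3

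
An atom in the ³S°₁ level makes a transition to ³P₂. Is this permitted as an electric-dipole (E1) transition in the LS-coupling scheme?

allowed

Initial level: S=1, L=0, J=1, parity odd. Final level: S=1, L=1, J=2, parity even.
Parity must change: odd → even — satisfied.
ΔS = 0: S: 1 → 1 — satisfied.
ΔL = 0, ±1 (not L=0↔0): L: 0 → 1, ΔL = +1 — satisfied.
ΔJ = 0, ±1 (not J=0↔0): J: 1 → 2, ΔJ = +1 — satisfied.
All four E1 rules are satisfied.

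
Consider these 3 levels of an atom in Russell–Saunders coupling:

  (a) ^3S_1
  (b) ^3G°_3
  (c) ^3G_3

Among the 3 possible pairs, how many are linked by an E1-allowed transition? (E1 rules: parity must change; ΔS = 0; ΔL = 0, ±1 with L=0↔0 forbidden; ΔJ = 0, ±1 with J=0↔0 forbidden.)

(a)–(b): forbidden (ΔL, ΔJ).
(a)–(c): forbidden (parity, ΔL, ΔJ).
(b)–(c): allowed.
Allowed pairs: 1 of 3.

1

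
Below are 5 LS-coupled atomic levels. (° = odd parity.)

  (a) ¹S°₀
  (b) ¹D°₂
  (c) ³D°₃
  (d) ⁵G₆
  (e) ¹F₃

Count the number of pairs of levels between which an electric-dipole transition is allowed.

(a)–(b): forbidden (parity, ΔL, ΔJ).
(a)–(c): forbidden (parity, ΔS, ΔL, ΔJ).
(a)–(d): forbidden (ΔS, ΔL, ΔJ).
(a)–(e): forbidden (ΔL, ΔJ).
(b)–(c): forbidden (parity, ΔS).
(b)–(d): forbidden (ΔS, ΔL, ΔJ).
(b)–(e): allowed.
(c)–(d): forbidden (ΔS, ΔL, ΔJ).
(c)–(e): forbidden (ΔS).
(d)–(e): forbidden (parity, ΔS, ΔJ).
Allowed pairs: 1 of 10.

1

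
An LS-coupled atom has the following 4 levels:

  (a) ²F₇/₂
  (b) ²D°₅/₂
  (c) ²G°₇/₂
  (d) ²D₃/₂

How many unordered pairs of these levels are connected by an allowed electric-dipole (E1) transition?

3

(a)–(b): allowed.
(a)–(c): allowed.
(a)–(d): forbidden (parity, ΔJ).
(b)–(c): forbidden (parity, ΔL).
(b)–(d): allowed.
(c)–(d): forbidden (ΔL, ΔJ).
Allowed pairs: 3 of 6.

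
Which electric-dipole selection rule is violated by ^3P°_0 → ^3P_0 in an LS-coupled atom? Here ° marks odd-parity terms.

Reading off the term symbols: S 1→1, L 1→1, J 0→0, parity odd→even.
Parity must change: odd → even — ok.
ΔS = 0: S: 1 → 1 — ok.
ΔL = 0, ±1 (not L=0↔0): L: 1 → 1, ΔL = +0 — ok.
ΔJ = 0, ±1 (not J=0↔0): J: 0 → 0, ΔJ = +0 — fails.

the J=0 ↔ J=0 exclusion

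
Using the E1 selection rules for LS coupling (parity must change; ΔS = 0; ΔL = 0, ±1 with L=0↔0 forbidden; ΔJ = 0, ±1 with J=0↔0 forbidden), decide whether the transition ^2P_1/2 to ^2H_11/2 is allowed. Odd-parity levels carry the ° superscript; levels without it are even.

forbidden

Reading off the term symbols: S 1/2→1/2, L 1→5, J 1/2→11/2, parity even→even.
Parity must change: even → even — fails.
ΔS = 0: S: 1/2 → 1/2 — ok.
ΔL = 0, ±1 (not L=0↔0): L: 1 → 5, ΔL = +4 — fails.
ΔJ = 0, ±1 (not J=0↔0): J: 1/2 → 11/2, ΔJ = +5 — fails.
Rule(s) violated: parity, ΔL, ΔJ.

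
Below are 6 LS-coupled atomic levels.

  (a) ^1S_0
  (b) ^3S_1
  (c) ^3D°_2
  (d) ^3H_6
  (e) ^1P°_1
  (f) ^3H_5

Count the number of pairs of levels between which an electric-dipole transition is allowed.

1

(a)–(b): forbidden (parity, ΔS, ΔL).
(a)–(c): forbidden (ΔS, ΔL, ΔJ).
(a)–(d): forbidden (parity, ΔS, ΔL, ΔJ).
(a)–(e): allowed.
(a)–(f): forbidden (parity, ΔS, ΔL, ΔJ).
(b)–(c): forbidden (ΔL).
(b)–(d): forbidden (parity, ΔL, ΔJ).
(b)–(e): forbidden (ΔS).
(b)–(f): forbidden (parity, ΔL, ΔJ).
(c)–(d): forbidden (ΔL, ΔJ).
(c)–(e): forbidden (parity, ΔS).
(c)–(f): forbidden (ΔL, ΔJ).
(d)–(e): forbidden (ΔS, ΔL, ΔJ).
(d)–(f): forbidden (parity).
(e)–(f): forbidden (ΔS, ΔL, ΔJ).
Allowed pairs: 1 of 15.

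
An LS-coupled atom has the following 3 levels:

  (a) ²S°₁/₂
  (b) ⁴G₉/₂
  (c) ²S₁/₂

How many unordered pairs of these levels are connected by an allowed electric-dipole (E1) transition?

(a)–(b): forbidden (ΔS, ΔL, ΔJ).
(a)–(c): forbidden (ΔL).
(b)–(c): forbidden (parity, ΔS, ΔL, ΔJ).
Allowed pairs: 0 of 3.

0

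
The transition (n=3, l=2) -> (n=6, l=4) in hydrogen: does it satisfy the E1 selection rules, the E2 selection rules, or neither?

Δl = 4 − 2 = +2; l_i + l_f = 6.
E1 (Δl = ±1): not satisfied.
E2 (Δl = 0,±2, l_i+l_f ≥ 2): satisfied.

E2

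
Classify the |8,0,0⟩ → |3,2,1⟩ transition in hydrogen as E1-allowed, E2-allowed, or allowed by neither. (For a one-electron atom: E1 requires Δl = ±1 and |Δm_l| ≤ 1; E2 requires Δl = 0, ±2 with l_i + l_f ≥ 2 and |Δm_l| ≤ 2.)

E2

Δl = 2 − 0 = +2; l_i + l_f = 2.
Δm_l = +1.
E1 (Δl = ±1, |Δm_l| ≤ 1): not satisfied.
E2 (Δl = 0,±2, l_i+l_f ≥ 2, |Δm_l| ≤ 2): satisfied.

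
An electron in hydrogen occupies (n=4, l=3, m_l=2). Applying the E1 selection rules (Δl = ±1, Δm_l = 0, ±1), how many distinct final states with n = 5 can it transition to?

E1 requires Δl = ±1, so l_f ∈ {2, 4}; with 0 ≤ l_f ≤ n_f−1 = 4, the allowed l_f values are {2, 4}.
For l_f = 2: m_f ∈ {m_i−1, m_i, m_i+1} ∩ [−2, 2] = {1, 2} → 2 states.
For l_f = 4: m_f ∈ {m_i−1, m_i, m_i+1} ∩ [−4, 4] = {1, 2, 3} → 3 states.
Total: 5.

5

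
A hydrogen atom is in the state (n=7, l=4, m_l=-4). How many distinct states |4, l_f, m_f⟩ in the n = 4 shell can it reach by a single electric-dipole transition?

1

E1 requires Δl = ±1, so l_f ∈ {3, 5}; with 0 ≤ l_f ≤ n_f−1 = 3, the allowed l_f values are {3}.
For l_f = 3: m_f ∈ {m_i−1, m_i, m_i+1} ∩ [−3, 3] = {-3} → 1 state.
Total: 1.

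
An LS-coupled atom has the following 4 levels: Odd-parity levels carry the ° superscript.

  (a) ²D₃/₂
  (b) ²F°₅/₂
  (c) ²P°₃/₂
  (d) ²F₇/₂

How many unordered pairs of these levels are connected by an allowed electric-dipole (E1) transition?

3

(a)–(b): allowed.
(a)–(c): allowed.
(a)–(d): forbidden (parity, ΔJ).
(b)–(c): forbidden (parity, ΔL).
(b)–(d): allowed.
(c)–(d): forbidden (ΔL, ΔJ).
Allowed pairs: 3 of 6.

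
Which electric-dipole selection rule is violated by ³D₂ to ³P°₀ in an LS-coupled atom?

Initial level: S=1, L=2, J=2, parity even. Final level: S=1, L=1, J=0, parity odd.
Parity must change: even → odd — ok.
ΔS = 0: S: 1 → 1 — ok.
ΔL = 0, ±1 (not L=0↔0): L: 2 → 1, ΔL = -1 — ok.
ΔJ = 0, ±1 (not J=0↔0): J: 2 → 0, ΔJ = -2 — fails.

the ΔJ = 0, ±1 rule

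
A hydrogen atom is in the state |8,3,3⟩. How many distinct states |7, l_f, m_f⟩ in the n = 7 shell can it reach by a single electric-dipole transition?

4

E1 requires Δl = ±1, so l_f ∈ {2, 4}; with 0 ≤ l_f ≤ n_f−1 = 6, the allowed l_f values are {2, 4}.
For l_f = 2: m_f ∈ {m_i−1, m_i, m_i+1} ∩ [−2, 2] = {2} → 1 state.
For l_f = 4: m_f ∈ {m_i−1, m_i, m_i+1} ∩ [−4, 4] = {2, 3, 4} → 3 states.
Total: 4.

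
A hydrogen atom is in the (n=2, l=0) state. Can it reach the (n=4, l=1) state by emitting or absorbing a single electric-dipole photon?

Δl = 1 − 0 = +1; the E1 rule Δl = ±1 is ok.
All E1 selection rules are satisfied.

allowed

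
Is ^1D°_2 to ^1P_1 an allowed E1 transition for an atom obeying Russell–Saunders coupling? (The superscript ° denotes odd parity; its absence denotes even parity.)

Initial level: S=0, L=2, J=2, parity odd. Final level: S=0, L=1, J=1, parity even.
ΔL = 0, ±1 (not L=0↔0): L: 2 → 1, ΔL = -1 — ok.
ΔJ = 0, ±1 (not J=0↔0): J: 2 → 1, ΔJ = -1 — ok.
ΔS = 0: S: 0 → 0 — ok.
Parity must change: odd → even — ok.
All four E1 rules are satisfied.

allowed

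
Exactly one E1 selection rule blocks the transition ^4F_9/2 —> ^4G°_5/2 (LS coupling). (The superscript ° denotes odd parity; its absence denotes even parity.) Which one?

the ΔJ = 0, ±1 rule

Reading off the term symbols: S 3/2→3/2, L 3→4, J 9/2→5/2, parity even→odd.
Parity must change: even → odd — satisfied.
ΔS = 0: S: 3/2 → 3/2 — satisfied.
ΔL = 0, ±1 (not L=0↔0): L: 3 → 4, ΔL = +1 — satisfied.
ΔJ = 0, ±1 (not J=0↔0): J: 9/2 → 5/2, ΔJ = -2 — violated.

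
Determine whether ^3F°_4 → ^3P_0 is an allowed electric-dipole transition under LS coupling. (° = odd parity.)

forbidden

Parity must change: odd → even — satisfied.
ΔS = 0: S: 1 → 1 — satisfied.
ΔL = 0, ±1 (not L=0↔0): L: 3 → 1, ΔL = -2 — violated.
ΔJ = 0, ±1 (not J=0↔0): J: 4 → 0, ΔJ = -4 — violated.
Rule(s) violated: ΔL, ΔJ.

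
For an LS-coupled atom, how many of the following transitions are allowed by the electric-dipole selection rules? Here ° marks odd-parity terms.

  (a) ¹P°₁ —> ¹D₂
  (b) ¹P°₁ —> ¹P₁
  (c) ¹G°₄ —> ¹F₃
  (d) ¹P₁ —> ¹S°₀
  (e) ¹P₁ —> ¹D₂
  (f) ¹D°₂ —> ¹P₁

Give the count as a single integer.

(a) allowed
(b) allowed
(c) allowed
(d) allowed
(e) forbidden (parity fails)
(f) allowed
Total allowed: 5 of 6.

5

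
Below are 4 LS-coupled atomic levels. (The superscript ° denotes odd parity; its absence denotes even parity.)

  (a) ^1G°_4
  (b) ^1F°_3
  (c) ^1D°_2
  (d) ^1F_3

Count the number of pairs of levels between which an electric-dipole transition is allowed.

3

(a)–(b): forbidden (parity).
(a)–(c): forbidden (parity, ΔL, ΔJ).
(a)–(d): allowed.
(b)–(c): forbidden (parity).
(b)–(d): allowed.
(c)–(d): allowed.
Allowed pairs: 3 of 6.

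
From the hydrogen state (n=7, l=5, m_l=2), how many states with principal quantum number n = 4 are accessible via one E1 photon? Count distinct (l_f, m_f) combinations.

0

E1 requires l_f ∈ {4, 6}, but neither lies in [0, 3], so no final state is reachable.
Total: 0.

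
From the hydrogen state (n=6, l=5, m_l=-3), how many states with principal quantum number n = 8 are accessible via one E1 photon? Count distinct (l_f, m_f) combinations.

E1 requires Δl = ±1, so l_f ∈ {4, 6}; with 0 ≤ l_f ≤ n_f−1 = 7, the allowed l_f values are {4, 6}.
For l_f = 4: m_f ∈ {m_i−1, m_i, m_i+1} ∩ [−4, 4] = {-4, -3, -2} → 3 states.
For l_f = 6: m_f ∈ {m_i−1, m_i, m_i+1} ∩ [−6, 6] = {-4, -3, -2} → 3 states.
Total: 6.

6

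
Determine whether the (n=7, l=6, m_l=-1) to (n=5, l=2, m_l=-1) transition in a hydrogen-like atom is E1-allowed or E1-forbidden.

Δl = 2 − 6 = -4; the E1 rule Δl = ±1 is fails.
Δm_l = -1 − (-1) = +0. E1 requires Δm_l = 0, ±1: passes.
The transition is electric-dipole forbidden.

forbidden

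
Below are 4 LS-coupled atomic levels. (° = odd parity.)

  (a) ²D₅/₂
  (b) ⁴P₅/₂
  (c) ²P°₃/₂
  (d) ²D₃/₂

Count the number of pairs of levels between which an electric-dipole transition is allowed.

2

(a)–(b): forbidden (parity, ΔS).
(a)–(c): allowed.
(a)–(d): forbidden (parity).
(b)–(c): forbidden (ΔS).
(b)–(d): forbidden (parity, ΔS).
(c)–(d): allowed.
Allowed pairs: 2 of 6.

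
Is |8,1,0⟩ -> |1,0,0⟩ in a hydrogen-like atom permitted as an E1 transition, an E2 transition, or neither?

E1

Δl = 0 − 1 = -1; l_i + l_f = 1.
Δm_l = +0.
E1 (Δl = ±1, |Δm_l| ≤ 1): satisfied.
E2 (Δl = 0,±2, l_i+l_f ≥ 2, |Δm_l| ≤ 2): not satisfied.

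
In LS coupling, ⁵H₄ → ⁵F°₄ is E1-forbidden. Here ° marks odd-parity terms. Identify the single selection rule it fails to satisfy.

the ΔL = 0, ±1 rule

Initial level: S=2, L=5, J=4, parity even. Final level: S=2, L=3, J=4, parity odd.
Parity must change: even → odd — satisfied.
ΔS = 0: S: 2 → 2 — satisfied.
ΔL = 0, ±1 (not L=0↔0): L: 5 → 3, ΔL = -2 — violated.
ΔJ = 0, ±1 (not J=0↔0): J: 4 → 4, ΔJ = +0 — satisfied.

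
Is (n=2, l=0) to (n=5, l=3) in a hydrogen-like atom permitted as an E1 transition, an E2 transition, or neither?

neither

Δl = 3 − 0 = +3; l_i + l_f = 3.
E1 (Δl = ±1): not satisfied.
E2 (Δl = 0,±2, l_i+l_f ≥ 2): not satisfied.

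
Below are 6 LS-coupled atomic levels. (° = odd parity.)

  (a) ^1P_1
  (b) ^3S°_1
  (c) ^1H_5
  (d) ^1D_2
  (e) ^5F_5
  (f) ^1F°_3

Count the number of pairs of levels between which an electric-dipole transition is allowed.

(a)–(b): forbidden (ΔS).
(a)–(c): forbidden (parity, ΔL, ΔJ).
(a)–(d): forbidden (parity).
(a)–(e): forbidden (parity, ΔS, ΔL, ΔJ).
(a)–(f): forbidden (ΔL, ΔJ).
(b)–(c): forbidden (ΔS, ΔL, ΔJ).
(b)–(d): forbidden (ΔS, ΔL).
(b)–(e): forbidden (ΔS, ΔL, ΔJ).
(b)–(f): forbidden (parity, ΔS, ΔL, ΔJ).
(c)–(d): forbidden (parity, ΔL, ΔJ).
(c)–(e): forbidden (parity, ΔS, ΔL).
(c)–(f): forbidden (ΔL, ΔJ).
(d)–(e): forbidden (parity, ΔS, ΔJ).
(d)–(f): allowed.
(e)–(f): forbidden (ΔS, ΔJ).
Allowed pairs: 1 of 15.

1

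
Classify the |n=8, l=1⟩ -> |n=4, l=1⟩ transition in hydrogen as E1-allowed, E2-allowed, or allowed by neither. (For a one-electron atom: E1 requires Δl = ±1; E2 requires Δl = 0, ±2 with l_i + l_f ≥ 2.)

Δl = 1 − 1 = +0; l_i + l_f = 2.
E1 (Δl = ±1): not satisfied.
E2 (Δl = 0,±2, l_i+l_f ≥ 2): satisfied.

E2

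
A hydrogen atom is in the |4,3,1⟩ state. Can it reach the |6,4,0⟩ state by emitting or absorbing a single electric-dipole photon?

allowed

Δl = 4 − 3 = +1; the E1 rule Δl = ±1 is ✓.
m_l: 1 → 0 (Δm_l = -1). |Δm_l| ≤ 1 ✓.
All E1 selection rules are satisfied.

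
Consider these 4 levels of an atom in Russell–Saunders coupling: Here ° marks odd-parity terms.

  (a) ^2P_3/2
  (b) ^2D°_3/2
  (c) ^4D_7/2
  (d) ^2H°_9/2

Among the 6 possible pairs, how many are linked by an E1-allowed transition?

(a)–(b): allowed.
(a)–(c): forbidden (parity, ΔS, ΔJ).
(a)–(d): forbidden (ΔL, ΔJ).
(b)–(c): forbidden (ΔS, ΔJ).
(b)–(d): forbidden (parity, ΔL, ΔJ).
(c)–(d): forbidden (ΔS, ΔL).
Allowed pairs: 1 of 6.

1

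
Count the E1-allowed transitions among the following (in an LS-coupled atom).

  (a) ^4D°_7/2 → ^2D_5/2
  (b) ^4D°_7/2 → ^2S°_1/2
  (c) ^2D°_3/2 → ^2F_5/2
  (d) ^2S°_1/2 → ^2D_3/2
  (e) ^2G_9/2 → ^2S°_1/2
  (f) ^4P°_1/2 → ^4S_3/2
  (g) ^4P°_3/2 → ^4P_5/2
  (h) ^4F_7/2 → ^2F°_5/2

(a) forbidden (ΔS fails)
(b) forbidden (parity, ΔS, ΔL, ΔJ fail)
(c) allowed
(d) forbidden (ΔL fails)
(e) forbidden (ΔL, ΔJ fail)
(f) allowed
(g) allowed
(h) forbidden (ΔS fails)
Total allowed: 3 of 8.

3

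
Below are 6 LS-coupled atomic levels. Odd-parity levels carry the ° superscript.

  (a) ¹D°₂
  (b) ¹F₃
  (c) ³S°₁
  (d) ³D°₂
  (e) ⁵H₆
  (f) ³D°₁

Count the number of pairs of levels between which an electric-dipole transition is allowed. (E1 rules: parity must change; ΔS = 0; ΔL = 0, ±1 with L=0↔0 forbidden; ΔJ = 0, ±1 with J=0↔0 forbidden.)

(a)–(b): allowed.
(a)–(c): forbidden (parity, ΔS, ΔL).
(a)–(d): forbidden (parity, ΔS).
(a)–(e): forbidden (ΔS, ΔL, ΔJ).
(a)–(f): forbidden (parity, ΔS).
(b)–(c): forbidden (ΔS, ΔL, ΔJ).
(b)–(d): forbidden (ΔS).
(b)–(e): forbidden (parity, ΔS, ΔL, ΔJ).
(b)–(f): forbidden (ΔS, ΔJ).
(c)–(d): forbidden (parity, ΔL).
(c)–(e): forbidden (ΔS, ΔL, ΔJ).
(c)–(f): forbidden (parity, ΔL).
(d)–(e): forbidden (ΔS, ΔL, ΔJ).
(d)–(f): forbidden (parity).
(e)–(f): forbidden (ΔS, ΔL, ΔJ).
Allowed pairs: 1 of 15.

1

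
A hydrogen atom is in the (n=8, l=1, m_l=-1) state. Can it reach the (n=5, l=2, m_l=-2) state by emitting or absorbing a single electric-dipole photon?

allowed

Initial l = 1, final l = 2, so Δl = +1. E1 requires Δl = ±1: passes.
m_l: -1 → -2 (Δm_l = -1). |Δm_l| ≤ 1 passes.
All E1 selection rules are satisfied.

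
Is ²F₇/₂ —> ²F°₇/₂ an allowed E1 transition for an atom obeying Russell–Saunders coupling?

Initial level: S=1/2, L=3, J=7/2, parity even. Final level: S=1/2, L=3, J=7/2, parity odd.
Parity must change: even → odd — ok.
ΔS = 0: S: 1/2 → 1/2 — ok.
ΔL = 0, ±1 (not L=0↔0): L: 3 → 3, ΔL = +0 — ok.
ΔJ = 0, ±1 (not J=0↔0): J: 7/2 → 7/2, ΔJ = +0 — ok.
All four E1 rules are satisfied.

allowed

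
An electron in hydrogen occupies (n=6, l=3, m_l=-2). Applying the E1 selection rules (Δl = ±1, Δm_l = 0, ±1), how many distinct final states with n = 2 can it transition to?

0

E1 requires l_f ∈ {2, 4}, but neither lies in [0, 1], so no final state is reachable.
Total: 0.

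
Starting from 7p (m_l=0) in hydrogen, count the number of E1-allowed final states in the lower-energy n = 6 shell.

4

E1 requires Δl = ±1, so l_f ∈ {0, 2}; with 0 ≤ l_f ≤ n_f−1 = 5, the allowed l_f values are {0, 2}.
For l_f = 0: m_f ∈ {m_i−1, m_i, m_i+1} ∩ [−0, 0] = {0} → 1 state.
For l_f = 2: m_f ∈ {m_i−1, m_i, m_i+1} ∩ [−2, 2] = {-1, 0, 1} → 3 states.
Total: 4.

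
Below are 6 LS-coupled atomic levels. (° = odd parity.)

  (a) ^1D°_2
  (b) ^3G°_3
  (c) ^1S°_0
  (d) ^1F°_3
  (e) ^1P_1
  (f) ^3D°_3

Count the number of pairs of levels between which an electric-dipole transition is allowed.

2

(a)–(b): forbidden (parity, ΔS, ΔL).
(a)–(c): forbidden (parity, ΔL, ΔJ).
(a)–(d): forbidden (parity).
(a)–(e): allowed.
(a)–(f): forbidden (parity, ΔS).
(b)–(c): forbidden (parity, ΔS, ΔL, ΔJ).
(b)–(d): forbidden (parity, ΔS).
(b)–(e): forbidden (ΔS, ΔL, ΔJ).
(b)–(f): forbidden (parity, ΔL).
(c)–(d): forbidden (parity, ΔL, ΔJ).
(c)–(e): allowed.
(c)–(f): forbidden (parity, ΔS, ΔL, ΔJ).
(d)–(e): forbidden (ΔL, ΔJ).
(d)–(f): forbidden (parity, ΔS).
(e)–(f): forbidden (ΔS, ΔJ).
Allowed pairs: 2 of 15.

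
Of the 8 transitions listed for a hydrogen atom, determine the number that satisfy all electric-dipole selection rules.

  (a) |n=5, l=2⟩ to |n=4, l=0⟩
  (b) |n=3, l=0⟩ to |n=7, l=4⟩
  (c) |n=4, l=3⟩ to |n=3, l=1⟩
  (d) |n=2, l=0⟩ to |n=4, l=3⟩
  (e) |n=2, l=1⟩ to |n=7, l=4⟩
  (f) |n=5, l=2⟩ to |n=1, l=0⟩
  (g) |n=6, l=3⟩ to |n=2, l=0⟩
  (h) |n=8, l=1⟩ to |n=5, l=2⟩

1

(a) forbidden — Δl = -2 (E1 requires Δl = ±1)
(b) forbidden — Δl = +4 (E1 requires Δl = ±1)
(c) forbidden — Δl = -2 (E1 requires Δl = ±1)
(d) forbidden — Δl = +3 (E1 requires Δl = ±1)
(e) forbidden — Δl = +3 (E1 requires Δl = ±1)
(f) forbidden — Δl = -2 (E1 requires Δl = ±1)
(g) forbidden — Δl = -3 (E1 requires Δl = ±1)
(h) allowed
Total allowed: 1 of 8.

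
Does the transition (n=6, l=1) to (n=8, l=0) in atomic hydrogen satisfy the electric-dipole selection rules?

allowed

l: 1 → 0 (Δl = -1). Δl = ±1 ✓.
All E1 selection rules are satisfied.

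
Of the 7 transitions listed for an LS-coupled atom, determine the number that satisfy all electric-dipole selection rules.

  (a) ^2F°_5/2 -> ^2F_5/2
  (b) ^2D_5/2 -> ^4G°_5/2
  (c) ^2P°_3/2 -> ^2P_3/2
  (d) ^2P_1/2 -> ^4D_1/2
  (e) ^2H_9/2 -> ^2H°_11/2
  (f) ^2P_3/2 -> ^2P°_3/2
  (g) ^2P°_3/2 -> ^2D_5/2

(a) allowed
(b) forbidden (ΔS, ΔL fail)
(c) allowed
(d) forbidden (parity, ΔS fail)
(e) allowed
(f) allowed
(g) allowed
Total allowed: 5 of 7.

5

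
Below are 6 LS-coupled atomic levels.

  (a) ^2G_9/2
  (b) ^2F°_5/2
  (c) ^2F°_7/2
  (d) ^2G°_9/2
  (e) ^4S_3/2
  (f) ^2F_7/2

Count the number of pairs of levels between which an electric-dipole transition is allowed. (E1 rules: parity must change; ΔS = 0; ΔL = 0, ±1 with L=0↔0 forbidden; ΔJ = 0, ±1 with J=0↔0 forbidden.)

(a)–(b): forbidden (ΔJ).
(a)–(c): allowed.
(a)–(d): allowed.
(a)–(e): forbidden (parity, ΔS, ΔL, ΔJ).
(a)–(f): forbidden (parity).
(b)–(c): forbidden (parity).
(b)–(d): forbidden (parity, ΔJ).
(b)–(e): forbidden (ΔS, ΔL).
(b)–(f): allowed.
(c)–(d): forbidden (parity).
(c)–(e): forbidden (ΔS, ΔL, ΔJ).
(c)–(f): allowed.
(d)–(e): forbidden (ΔS, ΔL, ΔJ).
(d)–(f): allowed.
(e)–(f): forbidden (parity, ΔS, ΔL, ΔJ).
Allowed pairs: 5 of 15.

5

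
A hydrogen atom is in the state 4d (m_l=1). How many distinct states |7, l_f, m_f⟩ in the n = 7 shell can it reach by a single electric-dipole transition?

E1 requires Δl = ±1, so l_f ∈ {1, 3}; with 0 ≤ l_f ≤ n_f−1 = 6, the allowed l_f values are {1, 3}.
For l_f = 1: m_f ∈ {m_i−1, m_i, m_i+1} ∩ [−1, 1] = {0, 1} → 2 states.
For l_f = 3: m_f ∈ {m_i−1, m_i, m_i+1} ∩ [−3, 3] = {0, 1, 2} → 3 states.
Total: 5.

5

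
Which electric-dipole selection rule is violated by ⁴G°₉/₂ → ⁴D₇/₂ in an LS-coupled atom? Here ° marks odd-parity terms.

the ΔL = 0, ±1 rule

Parity must change: odd → even — passes.
ΔS = 0: S: 3/2 → 3/2 — passes.
ΔL = 0, ±1 (not L=0↔0): L: 4 → 2, ΔL = -2 — fails.
ΔJ = 0, ±1 (not J=0↔0): J: 9/2 → 7/2, ΔJ = -1 — passes.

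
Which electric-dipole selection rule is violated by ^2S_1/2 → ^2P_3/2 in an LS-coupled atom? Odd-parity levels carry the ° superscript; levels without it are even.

parity

Initial level: S=1/2, L=0, J=1/2, parity even. Final level: S=1/2, L=1, J=3/2, parity even.
Parity must change: even → even — violated.
ΔS = 0: S: 1/2 → 1/2 — satisfied.
ΔL = 0, ±1 (not L=0↔0): L: 0 → 1, ΔL = +1 — satisfied.
ΔJ = 0, ±1 (not J=0↔0): J: 1/2 → 3/2, ΔJ = +1 — satisfied.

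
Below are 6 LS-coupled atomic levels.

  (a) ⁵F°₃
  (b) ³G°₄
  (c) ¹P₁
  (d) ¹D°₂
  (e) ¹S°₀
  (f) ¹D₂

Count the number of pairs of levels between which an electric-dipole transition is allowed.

(a)–(b): forbidden (parity, ΔS).
(a)–(c): forbidden (ΔS, ΔL, ΔJ).
(a)–(d): forbidden (parity, ΔS).
(a)–(e): forbidden (parity, ΔS, ΔL, ΔJ).
(a)–(f): forbidden (ΔS).
(b)–(c): forbidden (ΔS, ΔL, ΔJ).
(b)–(d): forbidden (parity, ΔS, ΔL, ΔJ).
(b)–(e): forbidden (parity, ΔS, ΔL, ΔJ).
(b)–(f): forbidden (ΔS, ΔL, ΔJ).
(c)–(d): allowed.
(c)–(e): allowed.
(c)–(f): forbidden (parity).
(d)–(e): forbidden (parity, ΔL, ΔJ).
(d)–(f): allowed.
(e)–(f): forbidden (ΔL, ΔJ).
Allowed pairs: 3 of 15.

3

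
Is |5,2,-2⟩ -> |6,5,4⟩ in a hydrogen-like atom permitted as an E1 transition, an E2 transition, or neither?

Δl = 5 − 2 = +3; l_i + l_f = 7.
Δm_l = +6.
E1 (Δl = ±1, |Δm_l| ≤ 1): not satisfied.
E2 (Δl = 0,±2, l_i+l_f ≥ 2, |Δm_l| ≤ 2): not satisfied.

neither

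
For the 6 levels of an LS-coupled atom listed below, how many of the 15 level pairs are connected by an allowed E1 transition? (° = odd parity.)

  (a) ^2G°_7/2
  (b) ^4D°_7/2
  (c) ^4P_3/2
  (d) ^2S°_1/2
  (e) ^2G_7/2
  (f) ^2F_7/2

2

(a)–(b): forbidden (parity, ΔS, ΔL).
(a)–(c): forbidden (ΔS, ΔL, ΔJ).
(a)–(d): forbidden (parity, ΔL, ΔJ).
(a)–(e): allowed.
(a)–(f): allowed.
(b)–(c): forbidden (ΔJ).
(b)–(d): forbidden (parity, ΔS, ΔL, ΔJ).
(b)–(e): forbidden (ΔS, ΔL).
(b)–(f): forbidden (ΔS).
(c)–(d): forbidden (ΔS).
(c)–(e): forbidden (parity, ΔS, ΔL, ΔJ).
(c)–(f): forbidden (parity, ΔS, ΔL, ΔJ).
(d)–(e): forbidden (ΔL, ΔJ).
(d)–(f): forbidden (ΔL, ΔJ).
(e)–(f): forbidden (parity).
Allowed pairs: 2 of 15.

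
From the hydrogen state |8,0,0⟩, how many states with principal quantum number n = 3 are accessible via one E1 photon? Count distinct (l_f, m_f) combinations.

3

E1 requires Δl = ±1, so l_f ∈ {-1, 1}; with 0 ≤ l_f ≤ n_f−1 = 2, the allowed l_f values are {1}.
For l_f = 1: m_f ∈ {m_i−1, m_i, m_i+1} ∩ [−1, 1] = {-1, 0, 1} → 3 states.
Total: 3.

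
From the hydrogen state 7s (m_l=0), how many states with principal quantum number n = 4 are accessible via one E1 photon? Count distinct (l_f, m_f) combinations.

E1 requires Δl = ±1, so l_f ∈ {-1, 1}; with 0 ≤ l_f ≤ n_f−1 = 3, the allowed l_f values are {1}.
For l_f = 1: m_f ∈ {m_i−1, m_i, m_i+1} ∩ [−1, 1] = {-1, 0, 1} → 3 states.
Total: 3.

3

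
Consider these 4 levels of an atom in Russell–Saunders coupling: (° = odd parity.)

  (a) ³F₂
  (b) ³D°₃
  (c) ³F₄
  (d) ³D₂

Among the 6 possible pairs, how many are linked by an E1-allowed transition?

3

(a)–(b): allowed.
(a)–(c): forbidden (parity, ΔJ).
(a)–(d): forbidden (parity).
(b)–(c): allowed.
(b)–(d): allowed.
(c)–(d): forbidden (parity, ΔJ).
Allowed pairs: 3 of 6.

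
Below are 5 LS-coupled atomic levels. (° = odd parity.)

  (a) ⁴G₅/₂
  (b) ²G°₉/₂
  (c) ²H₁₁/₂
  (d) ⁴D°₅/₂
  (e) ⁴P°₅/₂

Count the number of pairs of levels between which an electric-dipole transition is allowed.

1

(a)–(b): forbidden (ΔS, ΔJ).
(a)–(c): forbidden (parity, ΔS, ΔJ).
(a)–(d): forbidden (ΔL).
(a)–(e): forbidden (ΔL).
(b)–(c): allowed.
(b)–(d): forbidden (parity, ΔS, ΔL, ΔJ).
(b)–(e): forbidden (parity, ΔS, ΔL, ΔJ).
(c)–(d): forbidden (ΔS, ΔL, ΔJ).
(c)–(e): forbidden (ΔS, ΔL, ΔJ).
(d)–(e): forbidden (parity).
Allowed pairs: 1 of 10.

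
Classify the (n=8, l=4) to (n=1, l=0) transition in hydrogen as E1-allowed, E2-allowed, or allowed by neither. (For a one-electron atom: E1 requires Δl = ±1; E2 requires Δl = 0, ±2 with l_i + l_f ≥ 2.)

neither

Δl = 0 − 4 = -4; l_i + l_f = 4.
E1 (Δl = ±1): not satisfied.
E2 (Δl = 0,±2, l_i+l_f ≥ 2): not satisfied.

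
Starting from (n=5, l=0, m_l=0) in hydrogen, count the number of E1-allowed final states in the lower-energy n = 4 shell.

3

E1 requires Δl = ±1, so l_f ∈ {-1, 1}; with 0 ≤ l_f ≤ n_f−1 = 3, the allowed l_f values are {1}.
For l_f = 1: m_f ∈ {m_i−1, m_i, m_i+1} ∩ [−1, 1] = {-1, 0, 1} → 3 states.
Total: 3.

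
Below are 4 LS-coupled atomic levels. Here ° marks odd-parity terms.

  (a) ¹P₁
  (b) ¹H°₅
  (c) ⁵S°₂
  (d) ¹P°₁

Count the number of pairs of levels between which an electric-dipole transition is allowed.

(a)–(b): forbidden (ΔL, ΔJ).
(a)–(c): forbidden (ΔS).
(a)–(d): allowed.
(b)–(c): forbidden (parity, ΔS, ΔL, ΔJ).
(b)–(d): forbidden (parity, ΔL, ΔJ).
(c)–(d): forbidden (parity, ΔS).
Allowed pairs: 1 of 6.

1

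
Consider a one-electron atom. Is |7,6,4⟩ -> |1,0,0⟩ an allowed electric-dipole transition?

Δl = 0 − 6 = -6; the E1 rule Δl = ±1 is violated.
Δm_l = 0 − (4) = -4. E1 requires Δm_l = 0, ±1: violated.
The transition is electric-dipole forbidden.

forbidden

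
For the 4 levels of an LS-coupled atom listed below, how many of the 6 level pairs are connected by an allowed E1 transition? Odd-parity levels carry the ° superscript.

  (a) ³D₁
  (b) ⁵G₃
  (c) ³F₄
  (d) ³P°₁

(a)–(b): forbidden (parity, ΔS, ΔL, ΔJ).
(a)–(c): forbidden (parity, ΔJ).
(a)–(d): allowed.
(b)–(c): forbidden (parity, ΔS).
(b)–(d): forbidden (ΔS, ΔL, ΔJ).
(c)–(d): forbidden (ΔL, ΔJ).
Allowed pairs: 1 of 6.

1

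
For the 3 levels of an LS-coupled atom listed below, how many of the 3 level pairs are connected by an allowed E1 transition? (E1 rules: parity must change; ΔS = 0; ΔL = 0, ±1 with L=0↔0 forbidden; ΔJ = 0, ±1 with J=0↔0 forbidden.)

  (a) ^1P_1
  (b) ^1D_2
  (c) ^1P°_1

2

(a)–(b): forbidden (parity).
(a)–(c): allowed.
(b)–(c): allowed.
Allowed pairs: 2 of 3.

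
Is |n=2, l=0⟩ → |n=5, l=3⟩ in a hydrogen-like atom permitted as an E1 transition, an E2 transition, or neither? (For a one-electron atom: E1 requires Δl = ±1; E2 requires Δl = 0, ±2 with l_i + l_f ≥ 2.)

neither

Δl = 3 − 0 = +3; l_i + l_f = 3.
E1 (Δl = ±1): not satisfied.
E2 (Δl = 0,±2, l_i+l_f ≥ 2): not satisfied.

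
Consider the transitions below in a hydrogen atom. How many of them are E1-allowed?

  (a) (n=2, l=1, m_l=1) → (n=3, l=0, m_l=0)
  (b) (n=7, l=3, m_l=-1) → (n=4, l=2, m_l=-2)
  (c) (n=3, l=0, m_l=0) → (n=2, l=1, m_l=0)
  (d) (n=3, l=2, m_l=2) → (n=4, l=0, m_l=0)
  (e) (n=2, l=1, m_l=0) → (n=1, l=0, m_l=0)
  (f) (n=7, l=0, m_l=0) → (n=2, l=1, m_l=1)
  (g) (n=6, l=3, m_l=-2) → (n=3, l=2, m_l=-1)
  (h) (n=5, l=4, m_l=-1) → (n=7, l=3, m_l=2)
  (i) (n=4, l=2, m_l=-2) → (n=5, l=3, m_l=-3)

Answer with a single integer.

(a) allowed
(b) allowed
(c) allowed
(d) forbidden — Δl = -2 (E1 requires Δl = ±1); Δm_l = -2 (E1 requires Δm_l = 0, ±1)
(e) allowed
(f) allowed
(g) allowed
(h) forbidden — Δm_l = +3 (E1 requires Δm_l = 0, ±1)
(i) allowed
Total allowed: 7 of 9.

7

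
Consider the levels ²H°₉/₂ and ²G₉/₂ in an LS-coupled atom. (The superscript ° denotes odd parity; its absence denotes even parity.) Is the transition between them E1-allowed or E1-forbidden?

allowed

Reading off the term symbols: S 1/2→1/2, L 5→4, J 9/2→9/2, parity odd→even.
Parity must change: odd → even — satisfied.
ΔS = 0: S: 1/2 → 1/2 — satisfied.
ΔL = 0, ±1 (not L=0↔0): L: 5 → 4, ΔL = -1 — satisfied.
ΔJ = 0, ±1 (not J=0↔0): J: 9/2 → 9/2, ΔJ = +0 — satisfied.
All four E1 rules are satisfied.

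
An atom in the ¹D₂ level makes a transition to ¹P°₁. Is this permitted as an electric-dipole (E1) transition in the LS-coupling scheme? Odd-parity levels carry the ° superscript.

Reading off the term symbols: S 0→0, L 2→1, J 2→1, parity even→odd.
Parity must change: even → odd — satisfied.
ΔS = 0: S: 0 → 0 — satisfied.
ΔL = 0, ±1 (not L=0↔0): L: 2 → 1, ΔL = -1 — satisfied.
ΔJ = 0, ±1 (not J=0↔0): J: 2 → 1, ΔJ = -1 — satisfied.
All four E1 rules are satisfied.

allowed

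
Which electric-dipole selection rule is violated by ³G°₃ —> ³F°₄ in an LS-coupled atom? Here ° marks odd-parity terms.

Reading off the term symbols: S 1→1, L 4→3, J 3→4, parity odd→odd.
Parity must change: odd → odd — ✗.
ΔJ = 0, ±1 (not J=0↔0): J: 3 → 4, ΔJ = +1 — ✓.
ΔL = 0, ±1 (not L=0↔0): L: 4 → 3, ΔL = -1 — ✓.
ΔS = 0: S: 1 → 1 — ✓.

parity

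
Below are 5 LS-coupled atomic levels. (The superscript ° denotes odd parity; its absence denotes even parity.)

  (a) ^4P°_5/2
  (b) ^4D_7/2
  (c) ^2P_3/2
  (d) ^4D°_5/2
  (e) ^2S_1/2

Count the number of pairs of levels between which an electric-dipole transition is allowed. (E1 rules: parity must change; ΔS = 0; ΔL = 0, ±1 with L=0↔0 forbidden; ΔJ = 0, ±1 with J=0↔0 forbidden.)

2

(a)–(b): allowed.
(a)–(c): forbidden (ΔS).
(a)–(d): forbidden (parity).
(a)–(e): forbidden (ΔS, ΔJ).
(b)–(c): forbidden (parity, ΔS, ΔJ).
(b)–(d): allowed.
(b)–(e): forbidden (parity, ΔS, ΔL, ΔJ).
(c)–(d): forbidden (ΔS).
(c)–(e): forbidden (parity).
(d)–(e): forbidden (ΔS, ΔL, ΔJ).
Allowed pairs: 2 of 10.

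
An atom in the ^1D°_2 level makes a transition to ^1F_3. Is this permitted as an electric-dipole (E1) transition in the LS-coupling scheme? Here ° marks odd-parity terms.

Reading off the term symbols: S 0→0, L 2→3, J 2→3, parity odd→even.
Parity must change: odd → even — ok.
ΔS = 0: S: 0 → 0 — ok.
ΔL = 0, ±1 (not L=0↔0): L: 2 → 3, ΔL = +1 — ok.
ΔJ = 0, ±1 (not J=0↔0): J: 2 → 3, ΔJ = +1 — ok.
All four E1 rules are satisfied.

allowed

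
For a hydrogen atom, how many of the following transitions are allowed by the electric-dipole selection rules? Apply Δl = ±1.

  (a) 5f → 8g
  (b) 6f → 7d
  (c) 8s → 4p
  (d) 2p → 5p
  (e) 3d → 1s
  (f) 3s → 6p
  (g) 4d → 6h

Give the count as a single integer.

(a) allowed
(b) allowed
(c) allowed
(d) forbidden — Δl = +0 (E1 requires Δl = ±1)
(e) forbidden — Δl = -2 (E1 requires Δl = ±1)
(f) allowed
(g) forbidden — Δl = +3 (E1 requires Δl = ±1)
Total allowed: 4 of 7.

4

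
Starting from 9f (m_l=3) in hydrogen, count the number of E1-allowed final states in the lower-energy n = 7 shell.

E1 requires Δl = ±1, so l_f ∈ {2, 4}; with 0 ≤ l_f ≤ n_f−1 = 6, the allowed l_f values are {2, 4}.
For l_f = 2: m_f ∈ {m_i−1, m_i, m_i+1} ∩ [−2, 2] = {2} → 1 state.
For l_f = 4: m_f ∈ {m_i−1, m_i, m_i+1} ∩ [−4, 4] = {2, 3, 4} → 3 states.
Total: 4.

4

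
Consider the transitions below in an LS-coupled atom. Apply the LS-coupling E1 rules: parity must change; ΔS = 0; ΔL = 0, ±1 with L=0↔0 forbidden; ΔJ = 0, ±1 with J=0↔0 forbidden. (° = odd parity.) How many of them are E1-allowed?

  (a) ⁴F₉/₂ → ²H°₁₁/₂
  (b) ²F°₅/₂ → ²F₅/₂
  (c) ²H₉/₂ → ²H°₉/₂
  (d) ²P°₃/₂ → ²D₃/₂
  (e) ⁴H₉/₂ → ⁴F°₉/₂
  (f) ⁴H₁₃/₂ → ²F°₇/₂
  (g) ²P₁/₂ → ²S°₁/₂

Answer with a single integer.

4

(a) forbidden (ΔS, ΔL fail)
(b) allowed
(c) allowed
(d) allowed
(e) forbidden (ΔL fails)
(f) forbidden (ΔS, ΔL, ΔJ fail)
(g) allowed
Total allowed: 4 of 7.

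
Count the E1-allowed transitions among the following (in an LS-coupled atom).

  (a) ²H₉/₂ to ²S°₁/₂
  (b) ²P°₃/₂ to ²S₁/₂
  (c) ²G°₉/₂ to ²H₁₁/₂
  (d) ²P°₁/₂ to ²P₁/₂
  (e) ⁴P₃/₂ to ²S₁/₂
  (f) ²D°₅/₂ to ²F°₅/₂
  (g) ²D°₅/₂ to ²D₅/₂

(a) forbidden (ΔL, ΔJ fail)
(b) allowed
(c) allowed
(d) allowed
(e) forbidden (parity, ΔS fail)
(f) forbidden (parity fails)
(g) allowed
Total allowed: 4 of 7.

4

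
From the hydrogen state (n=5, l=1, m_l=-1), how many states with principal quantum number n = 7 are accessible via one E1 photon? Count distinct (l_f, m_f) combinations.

E1 requires Δl = ±1, so l_f ∈ {0, 2}; with 0 ≤ l_f ≤ n_f−1 = 6, the allowed l_f values are {0, 2}.
For l_f = 0: m_f ∈ {m_i−1, m_i, m_i+1} ∩ [−0, 0] = {0} → 1 state.
For l_f = 2: m_f ∈ {m_i−1, m_i, m_i+1} ∩ [−2, 2] = {-2, -1, 0} → 3 states.
Total: 4.

4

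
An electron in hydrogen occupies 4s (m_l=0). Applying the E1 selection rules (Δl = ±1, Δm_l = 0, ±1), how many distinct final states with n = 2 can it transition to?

3

E1 requires Δl = ±1, so l_f ∈ {-1, 1}; with 0 ≤ l_f ≤ n_f−1 = 1, the allowed l_f values are {1}.
For l_f = 1: m_f ∈ {m_i−1, m_i, m_i+1} ∩ [−1, 1] = {-1, 0, 1} → 3 states.
Total: 3.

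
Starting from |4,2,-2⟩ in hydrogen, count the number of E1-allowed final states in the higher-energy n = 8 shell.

E1 requires Δl = ±1, so l_f ∈ {1, 3}; with 0 ≤ l_f ≤ n_f−1 = 7, the allowed l_f values are {1, 3}.
For l_f = 1: m_f ∈ {m_i−1, m_i, m_i+1} ∩ [−1, 1] = {-1} → 1 state.
For l_f = 3: m_f ∈ {m_i−1, m_i, m_i+1} ∩ [−3, 3] = {-3, -2, -1} → 3 states.
Total: 4.

4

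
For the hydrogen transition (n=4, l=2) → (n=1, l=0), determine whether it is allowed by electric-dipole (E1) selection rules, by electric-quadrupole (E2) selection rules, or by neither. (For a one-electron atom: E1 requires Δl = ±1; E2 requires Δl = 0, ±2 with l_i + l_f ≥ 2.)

Δl = 0 − 2 = -2; l_i + l_f = 2.
E1 (Δl = ±1): not satisfied.
E2 (Δl = 0,±2, l_i+l_f ≥ 2): satisfied.

E2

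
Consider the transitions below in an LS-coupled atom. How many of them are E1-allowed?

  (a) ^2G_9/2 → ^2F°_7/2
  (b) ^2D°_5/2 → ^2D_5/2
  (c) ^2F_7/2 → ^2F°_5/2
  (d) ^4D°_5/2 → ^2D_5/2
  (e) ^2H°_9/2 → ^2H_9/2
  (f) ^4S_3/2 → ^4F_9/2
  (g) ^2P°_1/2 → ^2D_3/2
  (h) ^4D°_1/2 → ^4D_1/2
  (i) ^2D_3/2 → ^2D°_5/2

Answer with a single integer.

7

(a) allowed
(b) allowed
(c) allowed
(d) forbidden (ΔS fails)
(e) allowed
(f) forbidden (parity, ΔL, ΔJ fail)
(g) allowed
(h) allowed
(i) allowed
Total allowed: 7 of 9.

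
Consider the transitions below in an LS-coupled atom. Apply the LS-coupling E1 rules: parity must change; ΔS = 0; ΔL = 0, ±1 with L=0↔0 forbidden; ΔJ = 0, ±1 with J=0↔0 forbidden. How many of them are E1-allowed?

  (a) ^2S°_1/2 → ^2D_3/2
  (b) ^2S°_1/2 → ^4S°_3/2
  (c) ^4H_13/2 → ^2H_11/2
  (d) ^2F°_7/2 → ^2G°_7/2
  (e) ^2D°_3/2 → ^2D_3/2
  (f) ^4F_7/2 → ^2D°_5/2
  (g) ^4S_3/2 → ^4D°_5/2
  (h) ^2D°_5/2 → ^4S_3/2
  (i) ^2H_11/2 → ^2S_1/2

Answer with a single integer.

(a) forbidden (ΔL fails)
(b) forbidden (parity, ΔS, ΔL fail)
(c) forbidden (parity, ΔS fail)
(d) forbidden (parity fails)
(e) allowed
(f) forbidden (ΔS fails)
(g) forbidden (ΔL fails)
(h) forbidden (ΔS, ΔL fail)
(i) forbidden (parity, ΔL, ΔJ fail)
Total allowed: 1 of 9.

1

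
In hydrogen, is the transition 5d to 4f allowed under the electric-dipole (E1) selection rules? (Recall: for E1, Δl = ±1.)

allowed

Initial l = 2, final l = 3, so Δl = +1. E1 requires Δl = ±1: passes.
All E1 selection rules are satisfied.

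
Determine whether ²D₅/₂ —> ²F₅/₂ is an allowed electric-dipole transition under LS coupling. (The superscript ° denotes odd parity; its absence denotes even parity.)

Parity must change: even → even — fails.
ΔS = 0: S: 1/2 → 1/2 — ok.
ΔL = 0, ±1 (not L=0↔0): L: 2 → 3, ΔL = +1 — ok.
ΔJ = 0, ±1 (not J=0↔0): J: 5/2 → 5/2, ΔJ = +0 — ok.
Rule(s) violated: parity.

forbidden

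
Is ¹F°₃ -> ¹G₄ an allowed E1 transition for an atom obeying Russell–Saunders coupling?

allowed

Initial level: S=0, L=3, J=3, parity odd. Final level: S=0, L=4, J=4, parity even.
Parity must change: odd → even — ✓.
ΔS = 0: S: 0 → 0 — ✓.
ΔL = 0, ±1 (not L=0↔0): L: 3 → 4, ΔL = +1 — ✓.
ΔJ = 0, ±1 (not J=0↔0): J: 3 → 4, ΔJ = +1 — ✓.
All four E1 rules are satisfied.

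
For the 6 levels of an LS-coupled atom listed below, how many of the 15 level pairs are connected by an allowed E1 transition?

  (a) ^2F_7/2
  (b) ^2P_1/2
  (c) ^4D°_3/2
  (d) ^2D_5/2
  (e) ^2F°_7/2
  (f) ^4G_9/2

2

(a)–(b): forbidden (parity, ΔL, ΔJ).
(a)–(c): forbidden (ΔS, ΔJ).
(a)–(d): forbidden (parity).
(a)–(e): allowed.
(a)–(f): forbidden (parity, ΔS).
(b)–(c): forbidden (ΔS).
(b)–(d): forbidden (parity, ΔJ).
(b)–(e): forbidden (ΔL, ΔJ).
(b)–(f): forbidden (parity, ΔS, ΔL, ΔJ).
(c)–(d): forbidden (ΔS).
(c)–(e): forbidden (parity, ΔS, ΔJ).
(c)–(f): forbidden (ΔL, ΔJ).
(d)–(e): allowed.
(d)–(f): forbidden (parity, ΔS, ΔL, ΔJ).
(e)–(f): forbidden (ΔS).
Allowed pairs: 2 of 15.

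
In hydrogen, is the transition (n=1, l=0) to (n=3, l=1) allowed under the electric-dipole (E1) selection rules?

allowed

Initial l = 0, final l = 1, so Δl = +1. E1 requires Δl = ±1: ✓.
All E1 selection rules are satisfied.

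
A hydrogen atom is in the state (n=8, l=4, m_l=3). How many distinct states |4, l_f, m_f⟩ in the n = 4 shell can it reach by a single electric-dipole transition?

E1 requires Δl = ±1, so l_f ∈ {3, 5}; with 0 ≤ l_f ≤ n_f−1 = 3, the allowed l_f values are {3}.
For l_f = 3: m_f ∈ {m_i−1, m_i, m_i+1} ∩ [−3, 3] = {2, 3} → 2 states.
Total: 2.

2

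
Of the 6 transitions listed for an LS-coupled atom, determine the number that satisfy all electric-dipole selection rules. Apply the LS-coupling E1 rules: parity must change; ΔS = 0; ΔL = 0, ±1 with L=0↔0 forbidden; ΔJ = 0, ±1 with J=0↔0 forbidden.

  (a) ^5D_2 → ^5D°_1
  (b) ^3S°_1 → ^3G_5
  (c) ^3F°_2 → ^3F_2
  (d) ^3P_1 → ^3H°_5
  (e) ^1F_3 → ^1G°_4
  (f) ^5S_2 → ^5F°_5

3

(a) allowed
(b) forbidden (ΔL, ΔJ fail)
(c) allowed
(d) forbidden (ΔL, ΔJ fail)
(e) allowed
(f) forbidden (ΔL, ΔJ fail)
Total allowed: 3 of 6.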